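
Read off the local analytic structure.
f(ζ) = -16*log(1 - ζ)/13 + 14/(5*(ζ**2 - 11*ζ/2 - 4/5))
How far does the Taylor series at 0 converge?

The radius of convergence is -11/4 + (1/20)*sqrt(3345).

Denominator factor (ζ**2 - 11*ζ/2 - 4/5): discriminant 669/20, real irrational roots 11/4 + (1/20)*sqrt(3345) and 11/4 - (1/20)*sqrt(3345); poles of order 1, moduli 11/4 + (1/20)*sqrt(3345) and -11/4 + (1/20)*sqrt(3345).
Branch term (-16/13)*log(1 - ζ/(1)): its argument vanishes at ζ = 1, a logarithmic branch point, modulus 1.
The radius of convergence is the smallest modulus among the singular points: -11/4 + (1/20)*sqrt(3345).


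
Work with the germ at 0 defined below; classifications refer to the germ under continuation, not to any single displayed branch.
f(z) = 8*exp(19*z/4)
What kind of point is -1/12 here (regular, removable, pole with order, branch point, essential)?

The point is a regular point.

There is no denominator, hence no pole anywhere.
The factor exp(19*z/4) is entire.
So the germ continues analytically to -1/12.


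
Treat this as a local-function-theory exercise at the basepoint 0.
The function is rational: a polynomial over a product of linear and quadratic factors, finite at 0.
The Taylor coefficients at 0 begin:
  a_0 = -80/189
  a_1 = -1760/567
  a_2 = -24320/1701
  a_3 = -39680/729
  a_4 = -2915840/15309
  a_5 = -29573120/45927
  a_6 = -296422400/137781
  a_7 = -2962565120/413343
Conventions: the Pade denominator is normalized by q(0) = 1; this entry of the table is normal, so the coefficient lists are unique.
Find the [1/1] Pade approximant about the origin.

The Pade approximant has numerator coefficients [-80/189, -800/693]; denominator coefficients [1, -152/33].

Taylor coefficients needed (read off): a_0 = -80/189, a_1 = -1760/567, a_2 = -24320/1701.
Write the denominator as Q(u) = 1 + q1*u. Requiring Q*f - P = O(u^3) with deg P <= 1 kills the coefficients of u^2..u^2 in Q*f:
  u^2: a_2 + q1*a_1 = 0, i.e. -24320/1701 + (-1760/567)*q1 = 0.
Solving this linear system: q1 = -152/33.
The numerator is Q*f truncated at degree 1: P0 = a_0 = -80/189; P1 = a_1 + q1*a_0 = -800/693.


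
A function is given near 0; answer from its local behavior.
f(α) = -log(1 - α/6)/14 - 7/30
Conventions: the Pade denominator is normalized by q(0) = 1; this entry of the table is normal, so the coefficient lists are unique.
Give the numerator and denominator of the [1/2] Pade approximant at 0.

Taylor coefficients needed (expand at 0): a_0 = -7/30, a_1 = 1/84, a_2 = 1/1008, a_3 = 1/9072.
Write the denominator as Q(α) = 1 + q1*α + q2*α^2. Requiring Q*f - P = O(α^4) with deg P <= 1 kills the coefficients of α^2..α^3 in Q*f:
  α^2: a_2 + q1*a_1 + q2*a_0 = 0, i.e. 1/1008 + (1/84)*q1 + (-7/30)*q2 = 0.
  α^3: a_3 + q1*a_2 + q2*a_1 = 0, i.e. 1/9072 + (1/1008)*q1 + (1/84)*q2 = 0.
Solving this linear system: q1 = -143/1422, q2 = -5/5688.
The numerator is Q*f truncated at degree 1: P0 = a_0 = -7/30; P1 = a_1 + q1*a_0 = 5281/149310.

The Pade approximant has numerator coefficients [-7/30, 5281/149310]; denominator coefficients [1, -143/1422, -5/5688].


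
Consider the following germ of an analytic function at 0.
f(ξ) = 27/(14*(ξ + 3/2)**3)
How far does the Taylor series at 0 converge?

Denominator factor (ξ + 3/2)^3: pole of order 3 at -3/2, modulus 3/2.
The radius of convergence is the smallest modulus among the singular points: 3/2.

The radius of convergence is 3/2.


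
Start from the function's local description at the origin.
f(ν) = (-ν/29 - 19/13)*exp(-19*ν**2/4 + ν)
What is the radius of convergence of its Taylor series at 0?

The factor exp(-19*ν**2/4 + ν) is entire and contributes no finite singular point.
The polynomial part has no poles.
No finite singular points: the Taylor series at 0 converges everywhere.

The radius of convergence is infinite.


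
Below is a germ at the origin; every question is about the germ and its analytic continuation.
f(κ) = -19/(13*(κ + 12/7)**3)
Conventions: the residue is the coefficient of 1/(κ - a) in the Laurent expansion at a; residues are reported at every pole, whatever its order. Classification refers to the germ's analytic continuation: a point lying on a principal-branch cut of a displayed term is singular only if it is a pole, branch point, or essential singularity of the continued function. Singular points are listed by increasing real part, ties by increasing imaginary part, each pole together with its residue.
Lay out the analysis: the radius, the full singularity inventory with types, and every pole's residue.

Denominator factor (κ + 12/7)^3: pole of order 3 at -12/7, modulus 12/7.
The radius of convergence is the smallest modulus among the singular points: 12/7.
At the order-3 pole -12/7 set g(κ) = (κ - (-12/7))^3*f(κ) = -19/13.
Order-3 pole: residue = g''(a)/2; g''(-12/7) = 0, so the residue is 0.

Radius of convergence at 0: 12/7.
At -12/7: a pole of order 3; residue 0.


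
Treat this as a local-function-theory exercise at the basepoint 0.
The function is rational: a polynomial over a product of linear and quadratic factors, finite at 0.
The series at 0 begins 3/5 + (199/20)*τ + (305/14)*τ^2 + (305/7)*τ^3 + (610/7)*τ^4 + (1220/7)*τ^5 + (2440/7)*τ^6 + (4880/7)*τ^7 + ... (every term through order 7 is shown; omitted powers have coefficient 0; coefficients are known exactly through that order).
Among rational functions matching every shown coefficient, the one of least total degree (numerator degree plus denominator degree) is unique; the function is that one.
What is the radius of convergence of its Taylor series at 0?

No rational of total degree below 3 reproduces all 8 coefficients; solving the [2/1] Pade equations on them gives f(τ) = (-33*τ**2/35 - 35*τ/8 - 3/10)/(τ - 1/2), whose expansion matches every shown term.
Denominator factor (τ - 1/2): pole of order 1 at 1/2, modulus 1/2.
The radius of convergence is the smallest modulus among the singular points: 1/2.

The radius of convergence is 1/2.


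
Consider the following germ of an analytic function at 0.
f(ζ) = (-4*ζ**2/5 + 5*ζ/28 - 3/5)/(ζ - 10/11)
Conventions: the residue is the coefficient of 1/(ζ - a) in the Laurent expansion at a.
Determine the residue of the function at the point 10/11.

The residue is -9307/8470.

At the order-1 pole 10/11 set g(ζ) = (ζ - (10/11))*f(ζ) = -4*ζ**2/5 + 5*ζ/28 - 3/5.
Simple pole: residue = g(a) at a = 10/11, which is -9307/8470.


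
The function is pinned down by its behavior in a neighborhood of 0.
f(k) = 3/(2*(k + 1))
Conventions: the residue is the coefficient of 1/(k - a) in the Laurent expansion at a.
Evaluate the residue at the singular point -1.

The residue is 3/2.

At the order-1 pole -1 set g(k) = (k - (-1))*f(k) = 3/2.
Simple pole: residue = g(a) at a = -1, which is 3/2.


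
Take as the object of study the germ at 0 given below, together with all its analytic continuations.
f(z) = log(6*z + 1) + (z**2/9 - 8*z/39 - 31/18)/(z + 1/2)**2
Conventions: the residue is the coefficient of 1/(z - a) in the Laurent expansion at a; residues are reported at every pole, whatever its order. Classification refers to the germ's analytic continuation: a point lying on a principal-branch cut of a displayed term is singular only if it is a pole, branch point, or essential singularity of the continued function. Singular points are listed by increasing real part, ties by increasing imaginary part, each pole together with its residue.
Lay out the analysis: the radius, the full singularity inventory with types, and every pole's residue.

Radius of convergence at 0: 1/6.
At -1/2: a pole of order 2; residue -37/117.
At -1/6: a logarithmic branch point.

Denominator factor (z + 1/2)^2: pole of order 2 at -1/2, modulus 1/2.
Branch term (1)*log(1 - z/(-1/6)): its argument vanishes at z = -1/6, a logarithmic branch point, modulus 1/6.
The radius of convergence is the smallest modulus among the singular points: 1/6.
The branch term is analytic at -1/2 and contributes nothing to the residue; only the rational part matters.
At the order-2 pole -1/2 set g(z) = (z - (-1/2))^2*(rational part) = z**2/9 - 8*z/39 - 31/18.
Order-2 pole: residue = g'(a); g'(-1/2) = -37/117, so the residue is -37/117.
List the singular points by increasing real part (a conjugate pair: the negative imaginary part first).


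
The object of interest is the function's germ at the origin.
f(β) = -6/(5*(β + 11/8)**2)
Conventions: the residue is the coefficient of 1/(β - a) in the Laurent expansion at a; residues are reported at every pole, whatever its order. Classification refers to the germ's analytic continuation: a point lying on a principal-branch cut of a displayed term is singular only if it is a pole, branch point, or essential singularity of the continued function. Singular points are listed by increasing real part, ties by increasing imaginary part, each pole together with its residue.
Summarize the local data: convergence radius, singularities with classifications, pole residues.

Denominator factor (β + 11/8)^2: pole of order 2 at -11/8, modulus 11/8.
The radius of convergence is the smallest modulus among the singular points: 11/8.
At the order-2 pole -11/8 set g(β) = (β - (-11/8))^2*f(β) = -6/5.
Order-2 pole: residue = g'(a); g'(-11/8) = 0, so the residue is 0.

Radius of convergence at 0: 11/8.
At -11/8: a pole of order 2; residue 0.


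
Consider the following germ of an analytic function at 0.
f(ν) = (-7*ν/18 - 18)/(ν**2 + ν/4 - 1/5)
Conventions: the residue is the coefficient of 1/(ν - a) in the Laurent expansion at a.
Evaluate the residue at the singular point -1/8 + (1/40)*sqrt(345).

The residue is -7/36 - (2585/2484)*sqrt(345).

The factor ν**2 + ν/4 - 1/5 splits as (ν - a)(ν - a') with a = -1/8 + (1/40)*sqrt(345), a' = -1/8 - (1/40)*sqrt(345). At the order-1 pole a set g(ν) = (ν - a)*f(ν) = [-7*ν/18 - 18] / (ν - a').
Simple pole: residue = g(a) at a = -1/8 + (1/40)*sqrt(345), which is -7/36 - (2585/2484)*sqrt(345).


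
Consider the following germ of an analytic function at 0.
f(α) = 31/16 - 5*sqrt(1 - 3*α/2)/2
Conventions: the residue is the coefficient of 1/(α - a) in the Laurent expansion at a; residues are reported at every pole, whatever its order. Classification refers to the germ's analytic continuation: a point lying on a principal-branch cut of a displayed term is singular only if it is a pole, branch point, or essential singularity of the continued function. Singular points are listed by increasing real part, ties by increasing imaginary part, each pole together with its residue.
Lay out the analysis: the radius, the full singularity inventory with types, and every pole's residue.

Radius of convergence at 0: 2/3.
At 2/3: an algebraic (square-root) branch point.

Branch term (-5/2)*sqrt(1 - α/(2/3)): its argument vanishes at α = 2/3, a square-root branch point, modulus 2/3.
The radius of convergence is the smallest modulus among the singular points: 2/3.


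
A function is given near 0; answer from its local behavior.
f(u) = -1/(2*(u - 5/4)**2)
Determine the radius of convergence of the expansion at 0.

Denominator factor (u - 5/4)^2: pole of order 2 at 5/4, modulus 5/4.
The radius of convergence is the smallest modulus among the singular points: 5/4.

The radius of convergence is 5/4.


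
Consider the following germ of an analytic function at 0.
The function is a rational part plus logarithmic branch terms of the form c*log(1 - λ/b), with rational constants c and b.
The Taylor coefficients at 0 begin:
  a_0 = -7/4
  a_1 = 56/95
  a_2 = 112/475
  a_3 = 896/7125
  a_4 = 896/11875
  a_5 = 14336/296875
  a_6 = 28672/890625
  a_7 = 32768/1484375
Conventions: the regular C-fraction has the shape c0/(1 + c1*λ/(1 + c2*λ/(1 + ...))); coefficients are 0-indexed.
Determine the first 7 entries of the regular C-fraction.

Taylor coefficients (read off): a_0 = -7/4, a_1 = 56/95, a_2 = 112/475, a_3 = 896/7125, a_4 = 896/11875, a_5 = 14336/296875, a_6 = 28672/890625.
c0 = a_0 = -7/4. Peel one level at a time: if S = 1 + c*λ/S' with S'(0) = 1, then c is the λ-coefficient of S and S' = c*λ/(S - 1).
S_1 = c0/f = 1 + (32/95)*λ + (448/1805)*λ^2 + ...; c1 = 32/95.
S_2 = c1*λ/(S_1 - 1) = 1 + (-14/19)*λ + (-4/75)*λ^2 + ...; c2 = -14/19.
S_3 = c2*λ/(S_2 - 1) = 1 + (-38/525)*λ + (-6536/275625)*λ^2 + ...; c3 = -38/525.
S_4 = c3*λ/(S_3 - 1) = 1 + (-172/525)*λ + (-16/375)*λ^2 + ...; c4 = -172/525.
S_5 = c4*λ/(S_4 - 1) = 1 + (-28/215)*λ + (-1624/46225)*λ^2 + ...; c5 = -28/215.
S_6 = c5*λ/(S_5 - 1) = 1 + (-58/215)*λ + ...; c6 = -58/215.

The regular C-fraction coefficients are [-7/4, 32/95, -14/19, -38/525, -172/525, -28/215, -58/215].


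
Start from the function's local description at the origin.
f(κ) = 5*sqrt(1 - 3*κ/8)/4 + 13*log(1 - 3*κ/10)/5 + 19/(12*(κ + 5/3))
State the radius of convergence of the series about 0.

Denominator factor (κ + 5/3): pole of order 1 at -5/3, modulus 5/3.
Branch term (13/5)*log(1 - κ/(10/3)): its argument vanishes at κ = 10/3, a logarithmic branch point, modulus 10/3.
Branch term (5/4)*sqrt(1 - κ/(8/3)): its argument vanishes at κ = 8/3, a square-root branch point, modulus 8/3.
The radius of convergence is the smallest modulus among the singular points: 5/3.

The radius of convergence is 5/3.


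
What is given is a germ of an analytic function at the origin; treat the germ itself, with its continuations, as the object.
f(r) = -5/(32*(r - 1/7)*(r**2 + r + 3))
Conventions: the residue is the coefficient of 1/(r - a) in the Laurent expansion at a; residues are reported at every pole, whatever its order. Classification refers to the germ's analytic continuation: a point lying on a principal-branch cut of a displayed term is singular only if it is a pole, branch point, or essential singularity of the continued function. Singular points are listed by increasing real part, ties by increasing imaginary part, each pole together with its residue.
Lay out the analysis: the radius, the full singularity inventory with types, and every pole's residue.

Denominator factor (r**2 + r + 3): discriminant -11, complex-conjugate roots (-1/2) + ((1/2)*sqrt(11))*i and (-1/2) - ((1/2)*sqrt(11))*i; poles of order 1, moduli sqrt(3) and sqrt(3).
Denominator factor (r - 1/7): pole of order 1 at 1/7, modulus 1/7.
The radius of convergence is the smallest modulus among the singular points: 1/7.
The factor r**2 + r + 3 splits as (r - a)(r - a') with a = (-1/2) - ((1/2)*sqrt(11))*i, a' = (-1/2) + ((1/2)*sqrt(11))*i. At the order-1 pole a set g(r) = (r - a)*f(r) = [-5/(32*(r - 1/7))] / (r - a').
Simple pole: residue = g(a) at a = (-1/2) - ((1/2)*sqrt(11))*i, which is (49/1984) + ((63/21824)*sqrt(11))*i.
The factor r**2 + r + 3 splits as (r - a)(r - a') with a = (-1/2) + ((1/2)*sqrt(11))*i, a' = (-1/2) - ((1/2)*sqrt(11))*i. At the order-1 pole a set g(r) = (r - a)*f(r) = [-5/(32*(r - 1/7))] / (r - a').
Simple pole: residue = g(a) at a = (-1/2) + ((1/2)*sqrt(11))*i, which is (49/1984) - ((63/21824)*sqrt(11))*i.
At the order-1 pole 1/7 set g(r) = (r - (1/7))*f(r) = -5/(32*(r**2 + r + 3)).
Simple pole: residue = g(a) at a = 1/7, which is -49/992.
List the singular points by increasing real part (a conjugate pair: the negative imaginary part first).

Radius of convergence at 0: 1/7.
At (-1/2) - ((1/2)*sqrt(11))*i: a pole of order 1; residue (49/1984) + ((63/21824)*sqrt(11))*i.
At (-1/2) + ((1/2)*sqrt(11))*i: a pole of order 1; residue (49/1984) - ((63/21824)*sqrt(11))*i.
At 1/7: a pole of order 1; residue -49/992.


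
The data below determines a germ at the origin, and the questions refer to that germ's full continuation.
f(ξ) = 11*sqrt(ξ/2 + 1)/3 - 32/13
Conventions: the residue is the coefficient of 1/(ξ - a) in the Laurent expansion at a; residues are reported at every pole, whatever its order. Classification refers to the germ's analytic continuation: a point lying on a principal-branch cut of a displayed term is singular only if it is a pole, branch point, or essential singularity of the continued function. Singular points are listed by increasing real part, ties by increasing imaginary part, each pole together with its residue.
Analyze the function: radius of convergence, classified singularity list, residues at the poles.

Radius of convergence at 0: 2.
At -2: an algebraic (square-root) branch point.

Branch term (11/3)*sqrt(1 - ξ/(-2)): its argument vanishes at ξ = -2, a square-root branch point, modulus 2.
The radius of convergence is the smallest modulus among the singular points: 2.


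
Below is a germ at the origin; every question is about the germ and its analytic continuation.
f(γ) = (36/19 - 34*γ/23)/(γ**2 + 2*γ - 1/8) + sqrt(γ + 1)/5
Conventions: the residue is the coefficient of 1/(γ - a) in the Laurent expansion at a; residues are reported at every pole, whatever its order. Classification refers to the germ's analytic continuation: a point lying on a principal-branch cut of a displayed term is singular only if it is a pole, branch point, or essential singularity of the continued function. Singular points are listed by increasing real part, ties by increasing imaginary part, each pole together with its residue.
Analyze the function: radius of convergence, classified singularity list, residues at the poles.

Radius of convergence at 0: -1 + (3/4)*sqrt(2).
At -1 - (3/4)*sqrt(2): a pole of order 1; residue -17/23 - (1474/1311)*sqrt(2).
At -1: an algebraic (square-root) branch point.
At -1 + (3/4)*sqrt(2): a pole of order 1; residue -17/23 + (1474/1311)*sqrt(2).

Denominator factor (γ**2 + 2*γ - 1/8): discriminant 9/2, real irrational roots -1 + (3/4)*sqrt(2) and -1 - (3/4)*sqrt(2); poles of order 1, moduli -1 + (3/4)*sqrt(2) and 1 + (3/4)*sqrt(2).
Branch term (1/5)*sqrt(1 - γ/(-1)): its argument vanishes at γ = -1, a square-root branch point, modulus 1.
The radius of convergence is the smallest modulus among the singular points: -1 + (3/4)*sqrt(2).
The branch term is analytic at -1 - (3/4)*sqrt(2) and contributes nothing to the residue; only the rational part matters.
The factor γ**2 + 2*γ - 1/8 splits as (γ - a)(γ - a') with a = -1 - (3/4)*sqrt(2), a' = -1 + (3/4)*sqrt(2). At the order-1 pole a set g(γ) = (γ - a)*(rational part) = [36/19 - 34*γ/23] / (γ - a').
Simple pole: residue = g(a) at a = -1 - (3/4)*sqrt(2), which is -17/23 - (1474/1311)*sqrt(2).
The branch term is analytic at -1 + (3/4)*sqrt(2) and contributes nothing to the residue; only the rational part matters.
The factor γ**2 + 2*γ - 1/8 splits as (γ - a)(γ - a') with a = -1 + (3/4)*sqrt(2), a' = -1 - (3/4)*sqrt(2). At the order-1 pole a set g(γ) = (γ - a)*(rational part) = [36/19 - 34*γ/23] / (γ - a').
Simple pole: residue = g(a) at a = -1 + (3/4)*sqrt(2), which is -17/23 + (1474/1311)*sqrt(2).
List the singular points by increasing real part (a conjugate pair: the negative imaginary part first).


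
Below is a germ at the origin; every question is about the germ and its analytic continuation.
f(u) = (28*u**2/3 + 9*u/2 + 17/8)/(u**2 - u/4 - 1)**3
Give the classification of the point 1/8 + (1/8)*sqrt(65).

The denominator factor u**2 - u/4 - 1 vanishes at 1/8 + (1/8)*sqrt(65) and appears to the power 3; the numerator there equals 197/16 + (41/48)*sqrt(65), nonzero, and no other factor vanishes.
Hence a pole whose order is the multiplicity, 3.

The point is a pole of order 3.


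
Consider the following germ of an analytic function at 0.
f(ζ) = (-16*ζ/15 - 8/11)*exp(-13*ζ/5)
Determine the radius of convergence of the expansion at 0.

The radius of convergence is infinite.

The factor exp(-13*ζ/5) is entire and contributes no finite singular point.
The polynomial part has no poles.
No finite singular points: the Taylor series at 0 converges everywhere.


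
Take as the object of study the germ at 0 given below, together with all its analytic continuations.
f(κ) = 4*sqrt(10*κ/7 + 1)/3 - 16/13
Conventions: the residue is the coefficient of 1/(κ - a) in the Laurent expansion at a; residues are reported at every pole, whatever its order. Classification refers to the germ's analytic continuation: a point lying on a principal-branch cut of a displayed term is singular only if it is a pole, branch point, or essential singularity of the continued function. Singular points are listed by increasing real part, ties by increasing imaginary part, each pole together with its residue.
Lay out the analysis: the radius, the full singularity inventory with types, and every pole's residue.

Branch term (4/3)*sqrt(1 - κ/(-7/10)): its argument vanishes at κ = -7/10, a square-root branch point, modulus 7/10.
The radius of convergence is the smallest modulus among the singular points: 7/10.

Radius of convergence at 0: 7/10.
At -7/10: an algebraic (square-root) branch point.


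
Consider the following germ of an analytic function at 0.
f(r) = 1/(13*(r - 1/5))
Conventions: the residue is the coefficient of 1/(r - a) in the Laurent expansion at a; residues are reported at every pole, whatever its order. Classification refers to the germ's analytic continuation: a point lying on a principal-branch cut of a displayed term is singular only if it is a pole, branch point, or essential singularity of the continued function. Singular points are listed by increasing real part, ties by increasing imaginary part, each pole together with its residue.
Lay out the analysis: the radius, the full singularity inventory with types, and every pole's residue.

Radius of convergence at 0: 1/5.
At 1/5: a pole of order 1; residue 1/13.

Denominator factor (r - 1/5): pole of order 1 at 1/5, modulus 1/5.
The radius of convergence is the smallest modulus among the singular points: 1/5.
At the order-1 pole 1/5 set g(r) = (r - (1/5))*f(r) = 1/13.
Simple pole: residue = g(a) at a = 1/5, which is 1/13.


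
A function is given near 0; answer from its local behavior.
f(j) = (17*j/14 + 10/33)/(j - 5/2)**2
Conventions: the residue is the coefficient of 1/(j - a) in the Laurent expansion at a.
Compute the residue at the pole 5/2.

The residue is 17/14.

At the order-2 pole 5/2 set g(j) = (j - (5/2))^2*f(j) = 17*j/14 + 10/33.
Order-2 pole: residue = g'(a); g'(5/2) = 17/14, so the residue is 17/14.


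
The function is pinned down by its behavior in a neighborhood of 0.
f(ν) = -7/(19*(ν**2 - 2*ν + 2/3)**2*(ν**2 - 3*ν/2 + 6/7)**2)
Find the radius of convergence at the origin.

The radius of convergence is 1 - (1/3)*sqrt(3).

Denominator factor (ν**2 - 3*ν/2 + 6/7)^2: discriminant -33/28, complex-conjugate roots (3/4) + ((1/28)*sqrt(231))*i and (3/4) - ((1/28)*sqrt(231))*i; poles of order 2, moduli (1/7)*sqrt(42) and (1/7)*sqrt(42).
Denominator factor (ν**2 - 2*ν + 2/3)^2: discriminant 4/3, real irrational roots 1 + (1/3)*sqrt(3) and 1 - (1/3)*sqrt(3); poles of order 2, moduli 1 + (1/3)*sqrt(3) and 1 - (1/3)*sqrt(3).
The radius of convergence is the smallest modulus among the singular points: 1 - (1/3)*sqrt(3).


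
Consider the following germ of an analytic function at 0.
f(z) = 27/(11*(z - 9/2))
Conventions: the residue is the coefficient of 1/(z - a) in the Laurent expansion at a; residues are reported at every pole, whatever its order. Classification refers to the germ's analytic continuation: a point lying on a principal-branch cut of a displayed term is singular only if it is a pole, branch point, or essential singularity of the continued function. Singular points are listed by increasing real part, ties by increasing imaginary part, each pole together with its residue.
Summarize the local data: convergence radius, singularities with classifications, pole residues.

Denominator factor (z - 9/2): pole of order 1 at 9/2, modulus 9/2.
The radius of convergence is the smallest modulus among the singular points: 9/2.
At the order-1 pole 9/2 set g(z) = (z - (9/2))*f(z) = 27/11.
Simple pole: residue = g(a) at a = 9/2, which is 27/11.

Radius of convergence at 0: 9/2.
At 9/2: a pole of order 1; residue 27/11.


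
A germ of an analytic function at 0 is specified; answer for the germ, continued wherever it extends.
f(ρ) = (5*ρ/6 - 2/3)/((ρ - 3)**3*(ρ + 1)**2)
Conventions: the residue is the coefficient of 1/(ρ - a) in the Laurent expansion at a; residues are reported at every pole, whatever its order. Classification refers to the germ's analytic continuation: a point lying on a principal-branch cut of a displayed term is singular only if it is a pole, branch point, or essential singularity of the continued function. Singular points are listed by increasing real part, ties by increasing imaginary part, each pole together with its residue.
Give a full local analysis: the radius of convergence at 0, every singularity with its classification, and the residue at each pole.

Radius of convergence at 0: 1.
At -1: a pole of order 2; residue 7/1536.
At 3: a pole of order 3; residue -7/1536.

Denominator factor (ρ - 3)^3: pole of order 3 at 3, modulus 3.
Denominator factor (ρ + 1)^2: pole of order 2 at -1, modulus 1.
The radius of convergence is the smallest modulus among the singular points: 1.
At the order-2 pole -1 set g(ρ) = (ρ - (-1))^2*f(ρ) = (5*ρ/6 - 2/3)/(ρ - 3)**3.
Order-2 pole: residue = g'(a); g'(-1) = 7/1536, so the residue is 7/1536.
At the order-3 pole 3 set g(ρ) = (ρ - (3))^3*f(ρ) = (5*ρ/6 - 2/3)/(ρ + 1)**2.
Order-3 pole: residue = g''(a)/2; g''(3) = -7/768, so the residue is -7/1536.
List the singular points by increasing real part (a conjugate pair: the negative imaginary part first).


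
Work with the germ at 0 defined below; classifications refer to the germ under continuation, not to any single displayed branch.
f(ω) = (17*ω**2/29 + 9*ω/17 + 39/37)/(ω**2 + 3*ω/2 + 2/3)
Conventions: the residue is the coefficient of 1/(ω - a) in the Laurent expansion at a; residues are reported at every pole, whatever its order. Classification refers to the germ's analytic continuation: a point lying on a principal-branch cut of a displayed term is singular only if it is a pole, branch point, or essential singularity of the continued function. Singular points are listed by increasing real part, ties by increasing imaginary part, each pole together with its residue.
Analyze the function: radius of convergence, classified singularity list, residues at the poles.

Radius of convergence at 0: (1/3)*sqrt(6).
At (-3/4) - ((1/12)*sqrt(15))*i: a pole of order 1; residue (-345/1972) + ((81049/218892)*sqrt(15))*i.
At (-3/4) + ((1/12)*sqrt(15))*i: a pole of order 1; residue (-345/1972) - ((81049/218892)*sqrt(15))*i.

Denominator factor (ω**2 + 3*ω/2 + 2/3): discriminant -5/12, complex-conjugate roots (-3/4) + ((1/12)*sqrt(15))*i and (-3/4) - ((1/12)*sqrt(15))*i; poles of order 1, moduli (1/3)*sqrt(6) and (1/3)*sqrt(6).
The radius of convergence is the smallest modulus among the singular points: (1/3)*sqrt(6).
The factor ω**2 + 3*ω/2 + 2/3 splits as (ω - a)(ω - a') with a = (-3/4) - ((1/12)*sqrt(15))*i, a' = (-3/4) + ((1/12)*sqrt(15))*i. At the order-1 pole a set g(ω) = (ω - a)*f(ω) = [17*ω**2/29 + 9*ω/17 + 39/37] / (ω - a').
Simple pole: residue = g(a) at a = (-3/4) - ((1/12)*sqrt(15))*i, which is (-345/1972) + ((81049/218892)*sqrt(15))*i.
The factor ω**2 + 3*ω/2 + 2/3 splits as (ω - a)(ω - a') with a = (-3/4) + ((1/12)*sqrt(15))*i, a' = (-3/4) - ((1/12)*sqrt(15))*i. At the order-1 pole a set g(ω) = (ω - a)*f(ω) = [17*ω**2/29 + 9*ω/17 + 39/37] / (ω - a').
Simple pole: residue = g(a) at a = (-3/4) + ((1/12)*sqrt(15))*i, which is (-345/1972) - ((81049/218892)*sqrt(15))*i.
List the singular points by increasing real part (a conjugate pair: the negative imaginary part first).


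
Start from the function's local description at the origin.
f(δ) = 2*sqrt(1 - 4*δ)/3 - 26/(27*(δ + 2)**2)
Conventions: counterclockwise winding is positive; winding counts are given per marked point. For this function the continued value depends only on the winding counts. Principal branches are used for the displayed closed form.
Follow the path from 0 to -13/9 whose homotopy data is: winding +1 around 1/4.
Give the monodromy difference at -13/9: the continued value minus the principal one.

The rational part is single-valued and drops out of the difference; each branch term changes only by its own monodromy.
(2/3)*sqrt(1 - δ/(1/4)): winding +1 is odd, the square root flips sign, contributing -2*(2/3)*sqrt(1 - (-13/9)/(1/4)) = -2*(2/3)*sqrt(61/9) = -(4/9)*sqrt(61).
Summing the contributions at δ = -13/9 gives -(4/9)*sqrt(61).

Continued minus principal equals -(4/9)*sqrt(61).


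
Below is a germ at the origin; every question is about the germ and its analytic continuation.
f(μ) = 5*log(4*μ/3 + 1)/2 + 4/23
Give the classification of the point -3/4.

The point is a logarithmic branch point.

The term (5/2)*log(1 - μ/(-3/4)) has argument 1 - -3/4/(-3/4) = 0 at -3/4: a logarithmic (infinitely-sheeted) branch point; the remaining terms are analytic or single-valued there.


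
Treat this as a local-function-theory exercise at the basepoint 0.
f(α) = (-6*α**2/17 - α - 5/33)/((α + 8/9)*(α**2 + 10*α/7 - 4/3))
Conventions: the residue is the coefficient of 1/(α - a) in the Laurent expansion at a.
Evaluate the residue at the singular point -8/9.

The residue is -48615/192236.

At the order-1 pole -8/9 set g(α) = (α - (-8/9))*f(α) = (-6*α**2/17 - α - 5/33)/(α**2 + 10*α/7 - 4/3).
Simple pole: residue = g(a) at a = -8/9, which is -48615/192236.


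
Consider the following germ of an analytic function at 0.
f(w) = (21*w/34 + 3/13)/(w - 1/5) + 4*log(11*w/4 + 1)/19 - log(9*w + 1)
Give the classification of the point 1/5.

The point is a pole of order 1.

The denominator factor w - 1/5 vanishes at 1/5 and appears to the power 1; the numerator there equals 783/2210, nonzero, and no other factor vanishes.
The branch terms are analytic at this point.
Hence a pole whose order is the multiplicity, 1.


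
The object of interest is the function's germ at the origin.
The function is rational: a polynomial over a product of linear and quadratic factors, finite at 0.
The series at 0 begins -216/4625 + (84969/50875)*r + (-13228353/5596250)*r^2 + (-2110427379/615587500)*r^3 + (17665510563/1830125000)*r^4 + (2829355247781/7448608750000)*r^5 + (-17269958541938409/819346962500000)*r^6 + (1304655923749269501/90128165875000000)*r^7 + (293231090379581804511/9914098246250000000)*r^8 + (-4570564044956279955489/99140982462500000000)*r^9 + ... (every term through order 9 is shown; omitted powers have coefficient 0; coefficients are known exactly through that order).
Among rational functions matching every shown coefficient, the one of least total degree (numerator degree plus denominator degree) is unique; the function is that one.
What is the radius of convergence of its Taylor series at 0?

The radius of convergence is (1/6)*sqrt(30).

No rational of total degree below 8 reproduces all 10 coefficients; solving the [1/7] Pade equations on them gives f(r) = (10/37 - 37*r/4)/((r - 10)*(r**2 + 5*r/11 + 5/6)**3), whose expansion matches every shown term.
Denominator factor (r**2 + 5*r/11 + 5/6)^3: discriminant -1135/363, complex-conjugate roots (-5/22) + ((1/66)*sqrt(3405))*i and (-5/22) - ((1/66)*sqrt(3405))*i; poles of order 3, moduli (1/6)*sqrt(30) and (1/6)*sqrt(30).
Denominator factor (r - 10): pole of order 1 at 10, modulus 10.
The radius of convergence is the smallest modulus among the singular points: (1/6)*sqrt(30).


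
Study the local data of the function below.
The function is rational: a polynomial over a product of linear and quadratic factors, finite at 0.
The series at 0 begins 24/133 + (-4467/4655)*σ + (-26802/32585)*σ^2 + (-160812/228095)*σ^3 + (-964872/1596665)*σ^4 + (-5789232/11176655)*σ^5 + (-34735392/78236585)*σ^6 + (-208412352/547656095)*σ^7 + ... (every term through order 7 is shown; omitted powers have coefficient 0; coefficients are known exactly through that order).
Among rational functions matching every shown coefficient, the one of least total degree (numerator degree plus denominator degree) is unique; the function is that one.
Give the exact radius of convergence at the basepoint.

The radius of convergence is 7/6.

No rational of total degree below 2 reproduces all 8 coefficients; solving the [1/1] Pade equations on them gives f(σ) = (13*σ/10 - 4/19)/(σ - 7/6), whose expansion matches every shown term.
Denominator factor (σ - 7/6): pole of order 1 at 7/6, modulus 7/6.
The radius of convergence is the smallest modulus among the singular points: 7/6.


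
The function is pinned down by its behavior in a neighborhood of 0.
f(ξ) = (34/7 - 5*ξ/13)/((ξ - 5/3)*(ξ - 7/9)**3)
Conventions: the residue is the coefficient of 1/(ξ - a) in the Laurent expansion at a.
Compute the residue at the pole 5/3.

At the order-1 pole 5/3 set g(ξ) = (ξ - (5/3))*f(ξ) = (34/7 - 5*ξ/13)/(ξ - 7/9)**3.
Simple pole: residue = g(a) at a = 5/3, which is 279693/46592.

The residue is 279693/46592.


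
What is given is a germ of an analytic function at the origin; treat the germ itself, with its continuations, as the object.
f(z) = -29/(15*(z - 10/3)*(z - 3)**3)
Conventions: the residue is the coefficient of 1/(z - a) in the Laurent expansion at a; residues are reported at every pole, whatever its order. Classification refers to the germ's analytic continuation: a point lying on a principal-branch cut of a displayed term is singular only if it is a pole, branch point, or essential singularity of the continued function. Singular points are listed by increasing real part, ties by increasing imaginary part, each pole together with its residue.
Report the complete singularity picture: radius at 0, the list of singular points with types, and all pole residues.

Denominator factor (z - 10/3): pole of order 1 at 10/3, modulus 10/3.
Denominator factor (z - 3)^3: pole of order 3 at 3, modulus 3.
The radius of convergence is the smallest modulus among the singular points: 3.
At the order-3 pole 3 set g(z) = (z - (3))^3*f(z) = -29/(15*(z - 10/3)).
Order-3 pole: residue = g''(a)/2; g''(3) = 522/5, so the residue is 261/5.
At the order-1 pole 10/3 set g(z) = (z - (10/3))*f(z) = -29/(15*(z - 3)**3).
Simple pole: residue = g(a) at a = 10/3, which is -261/5.
List the singular points by increasing real part (a conjugate pair: the negative imaginary part first).

Radius of convergence at 0: 3.
At 3: a pole of order 3; residue 261/5.
At 10/3: a pole of order 1; residue -261/5.


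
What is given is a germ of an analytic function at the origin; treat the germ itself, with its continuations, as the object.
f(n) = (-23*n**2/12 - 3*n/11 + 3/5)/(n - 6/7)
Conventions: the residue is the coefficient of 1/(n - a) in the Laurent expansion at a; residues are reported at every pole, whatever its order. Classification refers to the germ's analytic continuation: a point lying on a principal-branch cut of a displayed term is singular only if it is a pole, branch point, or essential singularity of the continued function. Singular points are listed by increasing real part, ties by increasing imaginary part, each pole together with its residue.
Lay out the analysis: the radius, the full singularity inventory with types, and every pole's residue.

Denominator factor (n - 6/7): pole of order 1 at 6/7, modulus 6/7.
The radius of convergence is the smallest modulus among the singular points: 6/7.
At the order-1 pole 6/7 set g(n) = (n - (6/7))*f(n) = -23*n**2/12 - 3*n/11 + 3/5.
Simple pole: residue = g(a) at a = 6/7, which is -2808/2695.

Radius of convergence at 0: 6/7.
At 6/7: a pole of order 1; residue -2808/2695.


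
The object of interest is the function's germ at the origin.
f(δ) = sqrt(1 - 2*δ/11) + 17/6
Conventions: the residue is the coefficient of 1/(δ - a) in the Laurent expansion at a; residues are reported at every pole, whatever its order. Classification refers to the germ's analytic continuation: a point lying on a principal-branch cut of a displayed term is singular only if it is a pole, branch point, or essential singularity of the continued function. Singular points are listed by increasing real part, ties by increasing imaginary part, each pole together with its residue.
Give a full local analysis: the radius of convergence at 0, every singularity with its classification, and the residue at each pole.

Radius of convergence at 0: 11/2.
At 11/2: an algebraic (square-root) branch point.

Branch term (1)*sqrt(1 - δ/(11/2)): its argument vanishes at δ = 11/2, a square-root branch point, modulus 11/2.
The radius of convergence is the smallest modulus among the singular points: 11/2.


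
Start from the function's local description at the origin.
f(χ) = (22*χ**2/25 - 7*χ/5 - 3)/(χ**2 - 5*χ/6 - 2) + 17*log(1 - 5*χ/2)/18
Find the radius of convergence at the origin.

Denominator factor (χ**2 - 5*χ/6 - 2): discriminant 313/36, real irrational roots 5/12 + (1/12)*sqrt(313) and 5/12 - (1/12)*sqrt(313); poles of order 1, moduli 5/12 + (1/12)*sqrt(313) and -5/12 + (1/12)*sqrt(313).
Branch term (17/18)*log(1 - χ/(2/5)): its argument vanishes at χ = 2/5, a logarithmic branch point, modulus 2/5.
The radius of convergence is the smallest modulus among the singular points: 2/5.

The radius of convergence is 2/5.


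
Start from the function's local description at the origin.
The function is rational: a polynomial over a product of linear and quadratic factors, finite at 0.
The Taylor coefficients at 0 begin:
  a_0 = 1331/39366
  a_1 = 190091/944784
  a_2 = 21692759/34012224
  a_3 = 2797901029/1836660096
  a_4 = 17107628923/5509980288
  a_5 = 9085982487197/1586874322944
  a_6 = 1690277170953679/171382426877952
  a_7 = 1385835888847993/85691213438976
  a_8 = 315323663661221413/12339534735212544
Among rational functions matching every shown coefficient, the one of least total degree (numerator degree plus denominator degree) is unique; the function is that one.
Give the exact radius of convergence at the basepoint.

No rational of total degree below 7 reproduces all 9 coefficients; solving the [1/6] Pade equations on them gives f(k) = (20*k/11 + 32/27)/((k - 4)**3*(k - 9/11)**3), whose expansion matches every shown term.
Denominator factor (k - 4)^3: pole of order 3 at 4, modulus 4.
Denominator factor (k - 9/11)^3: pole of order 3 at 9/11, modulus 9/11.
The radius of convergence is the smallest modulus among the singular points: 9/11.

The radius of convergence is 9/11.


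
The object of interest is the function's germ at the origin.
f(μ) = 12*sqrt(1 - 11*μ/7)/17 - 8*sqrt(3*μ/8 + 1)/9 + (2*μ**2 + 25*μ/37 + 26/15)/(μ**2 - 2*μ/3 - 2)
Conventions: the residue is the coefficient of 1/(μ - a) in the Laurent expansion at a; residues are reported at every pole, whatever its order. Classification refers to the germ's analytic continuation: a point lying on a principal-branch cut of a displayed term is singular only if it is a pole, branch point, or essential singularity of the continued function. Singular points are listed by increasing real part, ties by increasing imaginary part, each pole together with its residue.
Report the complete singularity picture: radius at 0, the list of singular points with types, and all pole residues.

Radius of convergence at 0: 7/11.
At -8/3: an algebraic (square-root) branch point.
At 1/3 - (1/3)*sqrt(19): a pole of order 1; residue 223/222 - (10661/21090)*sqrt(19).
At 7/11: an algebraic (square-root) branch point.
At 1/3 + (1/3)*sqrt(19): a pole of order 1; residue 223/222 + (10661/21090)*sqrt(19).

Denominator factor (μ**2 - 2*μ/3 - 2): discriminant 76/9, real irrational roots 1/3 + (1/3)*sqrt(19) and 1/3 - (1/3)*sqrt(19); poles of order 1, moduli 1/3 + (1/3)*sqrt(19) and -1/3 + (1/3)*sqrt(19).
Branch term (-8/9)*sqrt(1 - μ/(-8/3)): its argument vanishes at μ = -8/3, a square-root branch point, modulus 8/3.
Branch term (12/17)*sqrt(1 - μ/(7/11)): its argument vanishes at μ = 7/11, a square-root branch point, modulus 7/11.
The radius of convergence is the smallest modulus among the singular points: 7/11.
The branch terms are analytic at 1/3 - (1/3)*sqrt(19) and contribute nothing to the residue; only the rational part matters.
The factor μ**2 - 2*μ/3 - 2 splits as (μ - a)(μ - a') with a = 1/3 - (1/3)*sqrt(19), a' = 1/3 + (1/3)*sqrt(19). At the order-1 pole a set g(μ) = (μ - a)*(rational part) = [2*μ**2 + 25*μ/37 + 26/15] / (μ - a').
Simple pole: residue = g(a) at a = 1/3 - (1/3)*sqrt(19), which is 223/222 - (10661/21090)*sqrt(19).
The branch terms are analytic at 1/3 + (1/3)*sqrt(19) and contribute nothing to the residue; only the rational part matters.
The factor μ**2 - 2*μ/3 - 2 splits as (μ - a)(μ - a') with a = 1/3 + (1/3)*sqrt(19), a' = 1/3 - (1/3)*sqrt(19). At the order-1 pole a set g(μ) = (μ - a)*(rational part) = [2*μ**2 + 25*μ/37 + 26/15] / (μ - a').
Simple pole: residue = g(a) at a = 1/3 + (1/3)*sqrt(19), which is 223/222 + (10661/21090)*sqrt(19).
List the singular points by increasing real part (a conjugate pair: the negative imaginary part first).
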